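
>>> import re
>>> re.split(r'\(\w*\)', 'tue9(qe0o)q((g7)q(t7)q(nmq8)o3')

Each match becomes a cut point; 5 segments remain.

['tue9', 'q(', 'q', 'q', 'o3']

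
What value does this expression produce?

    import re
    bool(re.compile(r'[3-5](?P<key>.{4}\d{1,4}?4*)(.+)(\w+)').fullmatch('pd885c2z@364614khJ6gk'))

False

The pattern matches a character in [3-5]; then exactly 4 of any character, then 1 to 4 of a digit (lazy), then zero or more of the literal '4' (captured as 'key'); then one or more of any character (captured); then one or more of a word character (captured).
For `fullmatch`, every character of the input must be accounted for by the pattern.
Here the pattern can't cover the whole string, so the call returns None, and `bool(None)` is False.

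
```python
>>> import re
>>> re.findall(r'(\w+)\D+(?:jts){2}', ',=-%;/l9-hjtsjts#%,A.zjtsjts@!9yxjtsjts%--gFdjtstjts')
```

The pattern matches one or more of a word character (captured); then one or more of a non-digit, then the literal 'jts' repeated 2 times.
Matches: at [6:28] match 'l9-hjtsjts#%,A.zjtsjts', group 1 = 'l9'; at [30:39] match '9yxjtsjts', group 1 = '9y'.
Because there's exactly one group, `findall` drops the full match and keeps group 1 from each hit.

['l9', '9y']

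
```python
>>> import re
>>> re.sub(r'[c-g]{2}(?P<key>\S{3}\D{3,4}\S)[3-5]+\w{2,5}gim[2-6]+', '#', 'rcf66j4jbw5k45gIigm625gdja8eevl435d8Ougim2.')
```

'rcf66j4jbw5k45gIigm625#.'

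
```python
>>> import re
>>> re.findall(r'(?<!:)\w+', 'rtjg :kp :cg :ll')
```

The negative lookaround is zero-width — it rules out positions where the adjacent text would match, without consuming anything.
Since nothing is captured, `findall` lists the 4 matched substrings directly.

['rtjg', 'p', 'g', 'l']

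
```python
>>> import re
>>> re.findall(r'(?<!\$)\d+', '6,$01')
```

`(?!…)`/`(?<!…)` only lets a position through if the neighbouring text does NOT match; no characters are consumed.
Scanning left to right: at [0:1] → '6'; at [4:5] → '1'.
Since nothing is captured, `findall` lists the 2 matched substrings directly.

['6', '1']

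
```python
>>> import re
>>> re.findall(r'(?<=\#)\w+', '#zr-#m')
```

['zr', 'm']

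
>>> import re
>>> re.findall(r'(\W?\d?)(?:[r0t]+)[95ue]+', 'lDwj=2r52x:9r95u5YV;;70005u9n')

['=2', ':9', ';7']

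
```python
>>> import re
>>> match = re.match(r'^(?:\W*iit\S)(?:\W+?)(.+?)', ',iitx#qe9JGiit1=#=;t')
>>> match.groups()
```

The match spans [0:7] → ',iitx#q'.
Captured: group 1 = 'q'.

('q',)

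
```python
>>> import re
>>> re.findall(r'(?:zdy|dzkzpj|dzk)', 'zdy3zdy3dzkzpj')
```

The regex engine tests alternatives in the order written; an earlier branch that matches wins even if a later one would match more.
No capturing groups, so `findall` returns the 3 full match strings.

['zdy', 'zdy', 'dzkzpj']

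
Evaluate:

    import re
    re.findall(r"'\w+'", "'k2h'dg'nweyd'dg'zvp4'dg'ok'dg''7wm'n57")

["'k2h'", "'nweyd'", "'zvp4'", "'ok'", "'7wm'"]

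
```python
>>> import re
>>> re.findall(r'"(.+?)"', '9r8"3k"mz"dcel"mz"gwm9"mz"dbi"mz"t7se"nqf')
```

['3k', 'dcel', 'gwm9', 'dbi', 't7se']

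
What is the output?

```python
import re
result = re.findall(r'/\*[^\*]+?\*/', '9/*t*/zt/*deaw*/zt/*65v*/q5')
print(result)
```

['/*t*/', '/*deaw*/', '/*65v*/']

`findall` yields the raw match text (3 of them) because the pattern has no groups.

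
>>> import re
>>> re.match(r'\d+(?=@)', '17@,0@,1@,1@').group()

Lookahead/lookbehind check context without consuming it, so the matched span excludes the asserted characters.
`re.match` only tries the pattern at the start of the string.
The match spans [0:2] → '17'.

'17'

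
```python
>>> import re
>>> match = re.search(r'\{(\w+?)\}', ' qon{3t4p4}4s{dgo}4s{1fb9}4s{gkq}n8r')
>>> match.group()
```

'{3t4p4}'

`re.search` scans for the first position where the pattern succeeds.
The match spans [4:11] → '{3t4p4}'.
Captured: group 1 = '3t4p4'.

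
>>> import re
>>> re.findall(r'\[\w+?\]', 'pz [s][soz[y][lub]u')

Matches: at [3:6] → '[s]'; at [10:13] → '[y]'; at [13:18] → '[lub]'.
`findall` yields the raw match text (3 of them) because the pattern has no groups.

['[s]', '[y]', '[lub]']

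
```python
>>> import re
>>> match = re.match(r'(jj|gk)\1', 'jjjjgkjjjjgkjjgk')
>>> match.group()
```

'jjjj'

The backreference `\1` re-matches whatever the first group consumed, character for character.
`re.match` only tries the pattern at the start of the string.
The match spans [0:4] → 'jjjj'.
Captured: group 1 = 'jj'.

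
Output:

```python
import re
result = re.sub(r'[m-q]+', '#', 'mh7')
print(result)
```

Each match is replaced by '#'.

#h7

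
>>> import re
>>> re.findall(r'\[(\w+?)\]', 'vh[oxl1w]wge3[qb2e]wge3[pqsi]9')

['oxl1w', 'qb2e', 'pqsi']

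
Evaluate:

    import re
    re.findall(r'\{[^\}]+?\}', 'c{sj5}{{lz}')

['{sj5}', '{{lz}']

Since nothing is captured, `findall` lists the 2 matched substrings directly.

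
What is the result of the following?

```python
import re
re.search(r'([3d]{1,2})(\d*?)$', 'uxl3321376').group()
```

This matches 1 to 2 of one of [3d] (captured); then zero or more of a digit (lazy) (captured); then anchored at the end.
`re.search` scans for the first position where the pattern succeeds.
The match spans [3:10] → '3321376'.
Captured: group 1 = '33', group 2 = '21376'.

'3321376'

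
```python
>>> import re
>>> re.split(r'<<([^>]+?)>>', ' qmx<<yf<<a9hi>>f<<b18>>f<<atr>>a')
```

[' qmx', 'yf<<a9hi', 'f', 'b18', 'f', 'atr', 'a']

Matches to split on: at [4:16] → '<<yf<<a9hi>>'; at [17:24] → '<<b18>>'; at [25:32] → '<<atr>>'.
With a capturing group present, the delimiter's captured portion is kept in the result list.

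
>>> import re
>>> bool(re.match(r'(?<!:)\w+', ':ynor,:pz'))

A negative assertion filters positions out without eating any characters.
`re.match` only tries the pattern at the start of the string.
Here position 0 doesn't satisfy it, so the call returns None, and `bool(None)` is False.

False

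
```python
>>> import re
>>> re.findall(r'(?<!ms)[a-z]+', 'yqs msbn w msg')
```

`(?!…)`/`(?<!…)` only lets a position through if the neighbouring text does NOT match; no characters are consumed.
Walking the string: at [0:3] → 'yqs'; at [4:8] → 'msbn'; at [9:10] → 'w'; at [11:14] → 'msg'.
No capturing groups, so `findall` returns the 4 full match strings.

['yqs', 'msbn', 'w', 'msg']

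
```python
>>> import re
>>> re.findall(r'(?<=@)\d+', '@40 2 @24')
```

['40', '24']

The positive lookaround only admits positions where the adjacent text matches; those characters stay outside the span.
Walking the string: at [1:3] → '40'; at [7:9] → '24'.
`findall` yields the raw match text (2 of them) because the pattern has no groups.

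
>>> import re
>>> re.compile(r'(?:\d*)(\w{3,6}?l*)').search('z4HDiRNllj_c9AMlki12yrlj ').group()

Lazy quantifiers expand one character at a time until the remainder of the pattern can match.
The match spans [0:3] → 'z4H'.

'z4H'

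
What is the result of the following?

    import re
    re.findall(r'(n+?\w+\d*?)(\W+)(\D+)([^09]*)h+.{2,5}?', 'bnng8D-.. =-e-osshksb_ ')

[('nng8D', '-.. =-', 'e-oss', '')]

Multiple groups make `findall` return tuples — one 4-tuple for the one match.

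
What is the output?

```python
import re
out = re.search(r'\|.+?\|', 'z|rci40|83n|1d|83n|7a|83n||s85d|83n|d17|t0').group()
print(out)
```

|rci40|

With the lazy modifier that quantifier settles for the fewest repetitions that let the rest of the pattern succeed (the atoms after it are unaffected and can still be greedy).
`re.search` tries every starting position until one works.
The match spans [1:8] → '|rci40|'.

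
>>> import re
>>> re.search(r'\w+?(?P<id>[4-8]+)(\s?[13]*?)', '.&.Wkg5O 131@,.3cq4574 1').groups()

The pattern matches one or more of a word character (lazy); then one or more of a character in [4-8] (captured as 'id'); then optionally whitespace, then zero or more of one of [13] (lazy) (captured).
Unlike `match`, `search` isn't anchored — it looks for the pattern anywhere in the string.
The match spans [3:7] → 'Wkg5'.
Captured: group 1 = '5', group 2 = ''.

('5', '')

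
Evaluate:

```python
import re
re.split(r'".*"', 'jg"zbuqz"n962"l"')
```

Matches to split on: at [2:16] → '"zbuqz"n962"l"'.
The string is cut at each match, leaving 2 pieces.

['jg', '']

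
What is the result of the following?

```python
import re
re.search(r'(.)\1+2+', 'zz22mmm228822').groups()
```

The match spans [0:4] → 'zz22'.
Captured: group 1 = 'z'.

('z',)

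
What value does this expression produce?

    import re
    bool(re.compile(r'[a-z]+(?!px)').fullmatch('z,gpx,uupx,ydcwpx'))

False

A negative assertion filters positions out without eating any characters.
`re.fullmatch` is like wrapping the pattern in `^…$` (in single-line mode).
Here the string isn't matched end-to-end, so the call returns None, and `bool(None)` is False.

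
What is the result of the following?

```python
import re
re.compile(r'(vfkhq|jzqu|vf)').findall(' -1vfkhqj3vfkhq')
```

Alternation tries branches left to right and keeps the first one that lets the overall match succeed at that position.
Scanning left to right: at [3:8] match 'vfkhq', group 1 = 'vfkhq'; at [10:15] match 'vfkhq', group 1 = 'vfkhq'.
With a single group, `findall` returns only what that group captured — 2 items.

['vfkhq', 'vfkhq']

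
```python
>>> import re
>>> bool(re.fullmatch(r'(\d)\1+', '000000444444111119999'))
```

False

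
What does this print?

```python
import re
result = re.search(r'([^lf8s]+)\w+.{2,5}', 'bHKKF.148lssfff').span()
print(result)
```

(0, 15)

Pattern: one or more of any character except [lf8s] (captured); then one or more of a word character, then 2 to 5 of any character.
The match spans [0:15] → 'bHKKF.148lssfff'.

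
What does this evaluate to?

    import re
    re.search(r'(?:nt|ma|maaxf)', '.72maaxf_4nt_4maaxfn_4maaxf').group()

'ma'

Alternation tries branches left to right and keeps the first one that lets the overall match succeed at that position.
`search` walks the string left to right and returns the first match it finds.
The match spans [3:5] → 'ma'.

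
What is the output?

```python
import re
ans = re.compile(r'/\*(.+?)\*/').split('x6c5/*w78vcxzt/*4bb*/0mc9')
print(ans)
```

['x6c5', 'w78vcxzt/*4bb', '0mc9']

With a capturing group present, the delimiter's captured portion is kept in the result list.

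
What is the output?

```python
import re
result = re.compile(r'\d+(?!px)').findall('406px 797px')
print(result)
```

A negative assertion filters positions out without eating any characters.
With no groups in the pattern, `findall` gives back each whole match — 2 here.

['40', '79']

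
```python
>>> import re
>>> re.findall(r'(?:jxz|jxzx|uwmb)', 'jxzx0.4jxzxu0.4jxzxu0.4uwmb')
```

['jxz', 'jxz', 'jxz', 'uwmb']

The regex engine tests alternatives in the order written; an earlier branch that matches wins even if a later one would match more.
Walking the string: at [0:3] → 'jxz'; at [7:10] → 'jxz'; at [15:18] → 'jxz'; at [23:27] → 'uwmb'.
With no groups in the pattern, `findall` gives back each whole match — 4 here.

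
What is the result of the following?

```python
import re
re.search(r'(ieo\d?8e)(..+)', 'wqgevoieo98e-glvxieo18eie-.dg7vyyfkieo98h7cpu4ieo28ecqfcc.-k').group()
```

'ieo98e-glvxieo18eie-.dg7vyyfkieo98h7cpu4ieo28ecqfcc.-k'

This matches the literal 'ieo', then optionally a digit, then the literal '8e' (captured); then any character, then one or more of any character (captured).
`re.search` tries every starting position until one works.
The match spans [6:60] → 'ieo98e-glvxieo18eie-.dg7vyyfkieo98h7cpu4ieo28ecqfcc.-k'.
Captured: group 1 = 'ieo98e', group 2 = '-glvxieo18eie-.dg7vyyfkieo98h7cpu4ieo28ecqfcc.-k'.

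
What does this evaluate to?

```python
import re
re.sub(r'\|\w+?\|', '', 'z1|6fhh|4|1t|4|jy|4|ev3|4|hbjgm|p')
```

'z14444p'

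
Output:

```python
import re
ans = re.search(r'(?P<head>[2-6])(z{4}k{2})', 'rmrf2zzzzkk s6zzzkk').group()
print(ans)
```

The pattern matches a character in [2-6] (captured as 'head'); then exactly 4 of the literal 'z', then exactly 2 of the literal 'k' (captured).
Unlike `match`, `search` isn't anchored — it looks for the pattern anywhere in the string.
The match spans [4:11] → '2zzzzkk'.
Captured: group 1 = '2', group 2 = 'zzzzkk'.

2zzzzkk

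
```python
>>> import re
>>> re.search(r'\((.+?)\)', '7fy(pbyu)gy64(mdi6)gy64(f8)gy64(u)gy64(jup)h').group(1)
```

A non-greedy quantifier consumes as few characters as it can — just enough that the remainder of the pattern still matches from where it stops; whatever follows it matches normally.
Unlike `match`, `search` isn't anchored — it looks for the pattern anywhere in the string.
The match spans [3:9] → '(pbyu)'.
Captured: group 1 = 'pbyu'.

'pbyu'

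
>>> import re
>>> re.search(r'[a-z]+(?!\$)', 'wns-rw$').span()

(0, 3)

The negative lookaround is zero-width — it rules out positions where the adjacent text would match, without consuming anything.
The match spans [0:3] → 'wns'.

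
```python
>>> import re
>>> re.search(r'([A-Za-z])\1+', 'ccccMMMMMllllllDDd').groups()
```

('c',)

The backreference `\1` re-matches whatever the first group consumed, character for character.
`re.search` scans for the first position where the pattern succeeds.
The match spans [0:4] → 'cccc'.
Captured: group 1 = 'c'.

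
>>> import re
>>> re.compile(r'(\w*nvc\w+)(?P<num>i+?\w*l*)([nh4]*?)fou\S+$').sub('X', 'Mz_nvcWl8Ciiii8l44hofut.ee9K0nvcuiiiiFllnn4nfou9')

'Mz_nvcWl8Ciiii8l44hofut.X'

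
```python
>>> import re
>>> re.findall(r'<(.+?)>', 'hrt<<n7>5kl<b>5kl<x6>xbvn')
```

['<n7', 'b', 'x6']

A non-greedy quantifier consumes as few characters as it can — just enough that the remainder of the pattern still matches from where it stops; whatever follows it matches normally.
One capturing group, so `findall` returns just the captured substring from each match — 3 in all.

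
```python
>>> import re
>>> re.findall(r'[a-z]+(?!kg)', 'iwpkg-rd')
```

The negative lookaround is zero-width — it rules out positions where the adjacent text would match, without consuming anything.
Since nothing is captured, `findall` lists the 2 matched substrings directly.

['iwpkg', 'rd']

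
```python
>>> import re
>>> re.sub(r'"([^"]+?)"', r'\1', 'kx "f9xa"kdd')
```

Matches: at [3:9] → '"f9xa"'.
The replacement refers to a captured group, so each match is rewritten using its own captured text.

'kx f9xakdd'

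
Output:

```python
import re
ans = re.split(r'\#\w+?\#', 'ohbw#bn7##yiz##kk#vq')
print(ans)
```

The string is cut at each match, leaving 4 pieces.

['ohbw', '', '', 'vq']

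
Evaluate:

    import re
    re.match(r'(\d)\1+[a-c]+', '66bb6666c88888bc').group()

'66bb'

`\1` has to match the exact text group 1 already captured.
`re.match` won't scan ahead — the pattern has to work from the very first character.
The match spans [0:4] → '66bb'.
Captured: group 1 = '6'.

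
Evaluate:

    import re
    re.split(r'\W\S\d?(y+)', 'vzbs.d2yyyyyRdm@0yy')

['vzbs', 'yyyyy', 'Rdm', 'yy', '']

`re.split` interleaves the captured-group text with the surrounding fragments.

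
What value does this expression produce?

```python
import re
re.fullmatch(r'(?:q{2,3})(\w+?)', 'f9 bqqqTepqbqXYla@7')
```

None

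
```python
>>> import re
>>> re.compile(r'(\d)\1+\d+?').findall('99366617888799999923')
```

['9', '6', '8', '9']

A backreference is literal: `\1` must see the identical characters the first group matched.
With a single group, `findall` returns only what that group captured — 4 items.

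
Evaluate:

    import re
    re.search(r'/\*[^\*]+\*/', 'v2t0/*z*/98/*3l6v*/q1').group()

'/*z*/'

`re.search` tries every starting position until one works.
The match spans [4:9] → '/*z*/'.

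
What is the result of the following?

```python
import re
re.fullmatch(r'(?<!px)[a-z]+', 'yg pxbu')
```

A negative assertion filters positions out without eating any characters.
For `fullmatch`, every character of the input must be accounted for by the pattern.
Here the string isn't matched end-to-end, so the call returns None.

None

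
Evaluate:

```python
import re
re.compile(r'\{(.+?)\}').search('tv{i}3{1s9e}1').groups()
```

('i',)

The match spans [2:5] → '{i}'.
Captured: group 1 = 'i'.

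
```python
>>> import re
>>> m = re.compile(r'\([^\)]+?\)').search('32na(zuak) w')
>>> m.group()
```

The match spans [4:10] → '(zuak)'.

'(zuak)'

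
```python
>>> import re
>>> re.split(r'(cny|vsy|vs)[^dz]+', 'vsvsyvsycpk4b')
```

['', 'vs', '']

Matches to split on: at [0:13] → 'vsvsyvsycpk4b'.
The group in the pattern means `split` returns the separators' captures alongside the pieces.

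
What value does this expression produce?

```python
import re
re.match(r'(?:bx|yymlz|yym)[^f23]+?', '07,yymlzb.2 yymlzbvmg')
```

None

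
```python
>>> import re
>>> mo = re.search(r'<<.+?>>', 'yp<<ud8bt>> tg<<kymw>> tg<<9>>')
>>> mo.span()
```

With the lazy modifier that quantifier settles for the fewest repetitions that let the rest of the pattern succeed (the atoms after it are unaffected and can still be greedy).
`re.search` scans for the first position where the pattern succeeds.
The match spans [2:11] → '<<ud8bt>>'.

(2, 11)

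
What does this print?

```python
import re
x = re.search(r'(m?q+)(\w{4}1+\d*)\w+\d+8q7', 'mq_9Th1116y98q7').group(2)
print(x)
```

This matches optionally the literal 'm', then one or more of the literal 'q' (captured); then exactly 4 of a word character, then one or more of the literal '1', then zero or more of a digit (captured); then one or more of a word character, then one or more of a digit, then the literal '8q7'.
`search` walks the string left to right and returns the first match it finds.
The match spans [0:15] → 'mq_9Th1116y98q7'.
Captured: group 1 = 'mq', group 2 = '_9Th1116'.

_9Th1116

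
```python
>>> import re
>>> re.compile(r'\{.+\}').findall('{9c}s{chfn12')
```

['{9c}']

Scanning left to right: at [0:4] → '{9c}'.
No capturing groups, so `findall` returns the 1 full match string.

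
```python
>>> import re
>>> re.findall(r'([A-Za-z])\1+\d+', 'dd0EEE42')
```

`\1` is not a pattern — it's the concrete string captured by group 1, re-applied verbatim.
Matches: at [0:3] match 'dd0', group 1 = 'd'; at [3:8] match 'EEE42', group 1 = 'E'.
Because there's exactly one group, `findall` drops the full match and keeps group 1 from each hit.

['d', 'E']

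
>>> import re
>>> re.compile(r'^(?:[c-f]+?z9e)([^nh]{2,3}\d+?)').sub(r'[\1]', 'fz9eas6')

'[as6]'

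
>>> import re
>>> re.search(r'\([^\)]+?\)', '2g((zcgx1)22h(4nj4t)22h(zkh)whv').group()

'((zcgx1)'

`re.search` tries every starting position until one works.
The match spans [2:10] → '((zcgx1)'.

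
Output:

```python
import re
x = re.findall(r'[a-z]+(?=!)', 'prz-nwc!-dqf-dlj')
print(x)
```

The lookaround is zero-width — it requires the adjacent text to match without consuming it, so the asserted text isn't part of the match.
Scanning left to right: at [4:7] → 'nwc'.
Since nothing is captured, `findall` lists the 1 matched substring directly.

['nwc']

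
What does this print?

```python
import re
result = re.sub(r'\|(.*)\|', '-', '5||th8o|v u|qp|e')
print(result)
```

5-e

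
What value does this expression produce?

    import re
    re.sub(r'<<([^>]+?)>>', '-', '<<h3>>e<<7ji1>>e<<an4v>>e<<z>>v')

Every occurrence is swapped for '-'.

'-e-e-e-v'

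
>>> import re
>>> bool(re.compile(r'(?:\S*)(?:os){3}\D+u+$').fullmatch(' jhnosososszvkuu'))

False

Pattern: zero or more of a non-whitespace character (non-capturing group); then the literal 'os' repeated 3 times, then one or more of a non-digit; then one or more of a literal 'u'; then anchored at the end.
`fullmatch` succeeds only if the pattern covers the string from start to end.
Here the string isn't matched end-to-end, so the call returns None, and `bool(None)` is False.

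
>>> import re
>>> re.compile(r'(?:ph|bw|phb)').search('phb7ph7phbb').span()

(0, 2)

Branches in `(...|...)` are attempted left-to-right; the first branch that allows the whole pattern to succeed is taken.
`search` walks the string left to right and returns the first match it finds.
The match spans [0:2] → 'ph'.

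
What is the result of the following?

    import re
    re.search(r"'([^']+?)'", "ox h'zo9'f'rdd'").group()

"'zo9'"

`re.search` tries every starting position until one works.
The match spans [4:9] → "'zo9'".
Captured: group 1 = 'zo9'.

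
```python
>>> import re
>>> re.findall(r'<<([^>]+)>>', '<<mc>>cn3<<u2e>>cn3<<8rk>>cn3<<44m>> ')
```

Matches: at [0:6] match '<<mc>>', group 1 = 'mc'; at [9:16] match '<<u2e>>', group 1 = 'u2e'; at [19:26] match '<<8rk>>', group 1 = '8rk'; at [29:36] match '<<44m>>', group 1 = '44m'.
`findall` collects group 1 from each match (4 total).

['mc', 'u2e', '8rk', '44m']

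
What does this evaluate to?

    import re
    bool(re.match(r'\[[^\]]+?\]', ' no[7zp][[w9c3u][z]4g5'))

`match` is anchored at position 0; if the pattern doesn't fit there, it returns None.
Here position 0 doesn't satisfy it, so the call returns None, and `bool(None)` is False.

False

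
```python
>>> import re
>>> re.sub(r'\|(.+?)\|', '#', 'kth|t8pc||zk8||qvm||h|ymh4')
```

'kth####ymh4'

Matches: at [3:9] → '|t8pc|'; at [9:14] → '|zk8|'; at [14:19] → '|qvm|'; at [19:22] → '|h|'.
Each match is replaced by '#'.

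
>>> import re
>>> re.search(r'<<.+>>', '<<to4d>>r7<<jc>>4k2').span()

(0, 16)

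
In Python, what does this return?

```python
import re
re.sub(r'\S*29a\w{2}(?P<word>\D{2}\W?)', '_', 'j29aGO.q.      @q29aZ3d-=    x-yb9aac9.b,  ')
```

'_      _    x-yb9aac9.b,  '

Each match is replaced by '_'.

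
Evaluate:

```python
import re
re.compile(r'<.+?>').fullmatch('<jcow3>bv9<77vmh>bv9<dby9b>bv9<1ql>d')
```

`re.fullmatch` requires the pattern to consume the entire string.
Here the string isn't matched end-to-end, so the call returns None.

None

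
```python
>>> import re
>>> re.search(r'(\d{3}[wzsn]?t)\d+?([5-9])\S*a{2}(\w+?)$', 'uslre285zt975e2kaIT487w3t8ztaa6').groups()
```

The pattern matches exactly 3 of a digit, then optionally one of [wzsn], then the literal 't' (captured); then one or more of a digit (lazy); then a character in [5-9] (captured); then zero or more of a non-whitespace character, then exactly 2 of the literal 'a'; then one or more of a word character (lazy) (captured); then anchored at the end.
Lazy quantifiers expand one character at a time until the remainder of the pattern can match.
`re.search` tries every starting position until one works.
The match spans [5:31] → '285zt975e2kaIT487w3t8ztaa6'.
Captured: group 1 = '285zt', group 2 = '7', group 3 = '6'.

('285zt', '7', '6')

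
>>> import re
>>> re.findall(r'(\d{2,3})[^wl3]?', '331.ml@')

['331']

With a single group, `findall` returns only what that group captured — 1 item.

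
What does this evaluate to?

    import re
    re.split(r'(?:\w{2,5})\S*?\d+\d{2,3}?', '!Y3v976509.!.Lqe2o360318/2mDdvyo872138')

['!', '.!.', '/', '']

Pattern: 2 to 5 of a word character (non-capturing group); then zero or more of a non-whitespace character (lazy), then one or more of a digit, then 2 to 3 of a digit (lazy).
With the lazy modifier that quantifier settles for the fewest repetitions that let the rest of the pattern succeed (the atoms after it are unaffected and can still be greedy).
Matches to split on: at [1:10] → 'Y3v976509'; at [13:24] → 'Lqe2o360318'; at [25:38] → '2mDdvyo872138'.
`split` removes every match and returns the 4 fragments in between.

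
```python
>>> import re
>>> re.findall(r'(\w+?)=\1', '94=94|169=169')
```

`\1` is not a pattern — it's the concrete string captured by group 1, re-applied verbatim.
Walking the string: at [0:5] match '94=94', group 1 = '94'; at [6:13] match '169=169', group 1 = '169'.
Because there's exactly one group, `findall` drops the full match and keeps group 1 from each hit.

['94', '169']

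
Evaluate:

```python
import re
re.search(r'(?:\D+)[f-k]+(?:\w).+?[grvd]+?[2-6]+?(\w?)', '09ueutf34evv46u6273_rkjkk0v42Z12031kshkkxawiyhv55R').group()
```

'ueutf34evv46'

This matches one or more of a non-digit (non-capturing group); then one or more of a character in [f-k]; then a word character (non-capturing group); then one or more of any character (lazy), then one or more of one of [grvd] (lazy), then one or more of a character in [2-6] (lazy); then optionally a word character (captured).
Unlike `match`, `search` isn't anchored — it looks for the pattern anywhere in the string.
The match spans [2:14] → 'ueutf34evv46'.
Captured: group 1 = '6'.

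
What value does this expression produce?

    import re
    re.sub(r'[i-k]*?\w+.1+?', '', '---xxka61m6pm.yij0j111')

The pattern matches zero or more of a character in [i-k] (lazy); then one or more of a word character, then any character, then one or more of a literal '1' (lazy).
Matches: at [3:9] → 'xxka61'; at [14:22] → 'yij0j111'.
Every occurrence is swapped for ''.

'---m6pm.'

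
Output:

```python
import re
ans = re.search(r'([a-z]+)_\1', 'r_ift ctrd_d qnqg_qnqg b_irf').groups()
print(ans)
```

A backreference is literal: `\1` must see the identical characters the first group matched.
`search` walks the string left to right and returns the first match it finds.
The match spans [9:12] → 'd_d'.
Captured: group 1 = 'd'.

('d',)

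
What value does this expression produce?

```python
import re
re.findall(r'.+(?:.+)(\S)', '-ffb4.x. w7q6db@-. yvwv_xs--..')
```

['.']

This matches one or more of any character; then one or more of any character (non-capturing group); then a non-whitespace character (captured).
Because there's exactly one group, `findall` drops the full match and keeps group 1 from the one hit.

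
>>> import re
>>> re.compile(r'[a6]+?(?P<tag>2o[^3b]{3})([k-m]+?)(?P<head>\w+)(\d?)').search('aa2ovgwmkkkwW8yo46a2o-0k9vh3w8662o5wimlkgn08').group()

Pattern: one or more of one of [a6] (lazy); then the literal '2o', then exactly 3 of any character except [3b] (captured as 'tag'); then one or more of a character in [k-m] (lazy) (captured); then one or more of a word character (captured as 'head'); then optionally a digit (captured).
The match spans [0:21] → 'aa2ovgwmkkkwW8yo46a2o'.

'aa2ovgwmkkkwW8yo46a2o'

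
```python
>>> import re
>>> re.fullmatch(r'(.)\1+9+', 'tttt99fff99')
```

The backreference `\1` re-matches whatever the first group consumed, character for character.
`fullmatch` succeeds only if the pattern covers the string from start to end.
Here the pattern can't cover the whole string, so the call returns None.

None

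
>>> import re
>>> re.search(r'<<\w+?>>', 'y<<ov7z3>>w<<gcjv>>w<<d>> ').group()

`re.search` scans for the first position where the pattern succeeds.
The match spans [1:10] → '<<ov7z3>>'.

'<<ov7z3>>'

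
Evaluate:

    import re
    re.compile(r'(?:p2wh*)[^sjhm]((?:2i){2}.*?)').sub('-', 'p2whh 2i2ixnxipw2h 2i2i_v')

'-xnxipw2h 2i2i_v'

The pattern matches the literal 'p2w', then zero or more of the literal 'h' (non-capturing group); then any character except [sjhm]; then the literal '2i' repeated 2 times, then zero or more of any character (lazy) (captured).
The `?` after the quantifier makes it lazy — it takes as little as possible before letting the rest of the pattern try.
Matches: at [0:10] → 'p2whh 2i2i'.
`sub` substitutes '-' at each match site.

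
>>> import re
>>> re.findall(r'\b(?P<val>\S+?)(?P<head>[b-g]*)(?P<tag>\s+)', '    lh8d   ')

[('lh8', 'd', '   ')]

Pattern: a word boundary (`\b`, zero-width); then one or more of a non-whitespace character (lazy) (captured as 'val'); then zero or more of a character in [b-g] (captured as 'head'); then one or more of whitespace (captured as 'tag').
3 groups means the one result is a tuple of 3 captured strings — 1 here.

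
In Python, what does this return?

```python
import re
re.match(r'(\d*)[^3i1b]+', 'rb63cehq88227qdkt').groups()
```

('',)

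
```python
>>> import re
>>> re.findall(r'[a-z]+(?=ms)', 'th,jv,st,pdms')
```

The positive lookaround only admits positions where the adjacent text matches; those characters stay outside the span.
Since nothing is captured, `findall` lists the 1 matched substring directly.

['pd']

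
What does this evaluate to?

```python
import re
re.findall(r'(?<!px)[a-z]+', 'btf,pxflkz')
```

['btf', 'pxflkz']

`(?!…)`/`(?<!…)` only lets a position through if the neighbouring text does NOT match; no characters are consumed.
Walking the string: at [0:3] → 'btf'; at [4:10] → 'pxflkz'.
No capturing groups, so `findall` returns the 2 full match strings.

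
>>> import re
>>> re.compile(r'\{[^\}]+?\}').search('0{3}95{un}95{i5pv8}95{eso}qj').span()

(1, 4)

`search` walks the string left to right and returns the first match it finds.
The match spans [1:4] → '{3}'.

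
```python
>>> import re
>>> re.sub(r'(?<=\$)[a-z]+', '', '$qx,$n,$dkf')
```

'$,$,$'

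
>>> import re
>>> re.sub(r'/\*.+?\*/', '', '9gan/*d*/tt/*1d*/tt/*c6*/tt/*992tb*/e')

'9gantttttte'

`sub` substitutes '' at each match site.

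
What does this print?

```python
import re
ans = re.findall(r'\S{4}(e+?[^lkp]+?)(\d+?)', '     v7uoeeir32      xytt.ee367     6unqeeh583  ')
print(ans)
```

With the lazy modifier that quantifier settles for the fewest repetitions that let the rest of the pattern succeed (the atoms after it are unaffected and can still be greedy).
Multiple groups make `findall` return tuples — one 2-tuple for each match.

[('eeir', '3'), ('ee', '3'), ('eeh', '5')]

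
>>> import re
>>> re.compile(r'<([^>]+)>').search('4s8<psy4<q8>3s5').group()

`re.search` tries every starting position until one works.
The match spans [3:12] → '<psy4<q8>'.
Captured: group 1 = 'psy4<q8'.

'<psy4<q8>'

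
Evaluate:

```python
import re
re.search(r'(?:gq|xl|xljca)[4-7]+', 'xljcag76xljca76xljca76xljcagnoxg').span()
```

(8, 15)

The match spans [8:15] → 'xljca76'.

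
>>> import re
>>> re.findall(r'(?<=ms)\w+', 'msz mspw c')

The lookaround is zero-width — it requires the adjacent text to match without consuming it, so the asserted text isn't part of the match.
With no groups in the pattern, `findall` gives back each whole match — 2 here.

['z', 'pw']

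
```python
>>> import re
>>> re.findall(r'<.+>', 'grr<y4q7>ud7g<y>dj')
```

['<y4q7>ud7g<y>']

No capturing groups, so `findall` returns the 1 full match string.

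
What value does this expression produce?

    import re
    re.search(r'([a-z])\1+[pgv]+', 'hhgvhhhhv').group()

'hhgv'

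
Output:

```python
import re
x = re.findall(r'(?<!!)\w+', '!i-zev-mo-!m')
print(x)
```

The negative lookahead/lookbehind blocks any match where the forbidden context is present.
Matches: at [3:6] → 'zev'; at [7:9] → 'mo'.
No capturing groups, so `findall` returns the 2 full match strings.

['zev', 'mo']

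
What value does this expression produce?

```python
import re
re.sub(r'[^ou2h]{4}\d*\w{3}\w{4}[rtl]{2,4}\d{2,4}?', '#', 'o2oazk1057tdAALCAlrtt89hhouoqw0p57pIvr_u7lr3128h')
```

'o2o#hhouo#28h'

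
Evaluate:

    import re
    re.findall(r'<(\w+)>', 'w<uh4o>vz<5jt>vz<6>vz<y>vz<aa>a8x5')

One capturing group, so `findall` returns just the captured substring from each match — 5 in all.

['uh4o', '5jt', '6', 'y', 'aa']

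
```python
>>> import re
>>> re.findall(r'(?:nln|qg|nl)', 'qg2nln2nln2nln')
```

['qg', 'nln', 'nln', 'nln']

Alternation tries branches left to right and keeps the first one that lets the overall match succeed at that position.
Walking the string: at [0:2] → 'qg'; at [3:6] → 'nln'; at [7:10] → 'nln'; at [11:14] → 'nln'.
`findall` yields the raw match text (4 of them) because the pattern has no groups.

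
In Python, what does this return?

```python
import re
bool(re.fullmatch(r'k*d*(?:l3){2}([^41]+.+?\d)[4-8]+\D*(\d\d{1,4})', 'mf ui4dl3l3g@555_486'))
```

`re.fullmatch` requires the pattern to consume the entire string.
Here the string isn't matched end-to-end, so the call returns None, and `bool(None)` is False.

False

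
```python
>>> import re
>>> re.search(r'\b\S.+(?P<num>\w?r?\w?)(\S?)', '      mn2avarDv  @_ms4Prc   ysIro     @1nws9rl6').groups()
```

('', '')

The pattern matches a word boundary (`\b`, zero-width); then a non-whitespace character, then one or more of any character; then optionally a word character, then optionally the literal 'r', then optionally a word character (captured as 'num'); then optionally a non-whitespace character (captured).
`search` walks the string left to right and returns the first match it finds.
The match spans [6:47] → 'mn2avarDv  @_ms4Prc   ysIro     @1nws9rl6'.
Captured: group 1 = '', group 2 = ''.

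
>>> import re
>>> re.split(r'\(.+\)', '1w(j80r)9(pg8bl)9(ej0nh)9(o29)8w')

The string is cut at each match, leaving 2 pieces.

['1w', '8w']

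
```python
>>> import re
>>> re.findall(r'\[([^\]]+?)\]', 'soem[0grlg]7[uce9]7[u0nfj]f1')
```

One capturing group, so `findall` returns just the captured substring from each match — 3 in all.

['0grlg', 'uce9', 'u0nfj']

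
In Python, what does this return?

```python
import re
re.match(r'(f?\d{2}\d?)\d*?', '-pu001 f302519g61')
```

The pattern matches optionally a literal 'f', then exactly 2 of a digit, then optionally a digit (captured); then zero or more of a digit (lazy).
`match` is anchored at position 0; if the pattern doesn't fit there, it returns None.
Here position 0 doesn't satisfy it, so the call returns None.

None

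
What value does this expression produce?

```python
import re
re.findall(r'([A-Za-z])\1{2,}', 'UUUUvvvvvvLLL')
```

['U', 'v', 'L']

A backreference is literal: `\1` must see the identical characters the first group matched.
Walking the string: at [0:4] match 'UUUU', group 1 = 'U'; at [4:10] match 'vvvvvv', group 1 = 'v'; at [10:13] match 'LLL', group 1 = 'L'.
With a single group, `findall` returns only what that group captured — 3 items.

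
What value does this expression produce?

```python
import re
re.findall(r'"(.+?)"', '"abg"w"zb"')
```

Walking the string: at [0:5] match '"abg"', group 1 = 'abg'; at [6:10] match '"zb"', group 1 = 'zb'.
One capturing group, so `findall` returns just the captured substring from each match — 2 in all.

['abg', 'zb']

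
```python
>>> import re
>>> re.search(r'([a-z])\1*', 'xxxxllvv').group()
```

`\1` is not a pattern — it's the concrete string captured by group 1, re-applied verbatim.
`re.search` scans for the first position where the pattern succeeds.
The match spans [0:4] → 'xxxx'.
Captured: group 1 = 'x'.

'xxxx'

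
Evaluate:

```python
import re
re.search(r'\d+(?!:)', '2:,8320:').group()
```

'832'

The negative lookahead/lookbehind blocks any match where the forbidden context is present.
Unlike `match`, `search` isn't anchored — it looks for the pattern anywhere in the string.
The match spans [3:6] → '832'.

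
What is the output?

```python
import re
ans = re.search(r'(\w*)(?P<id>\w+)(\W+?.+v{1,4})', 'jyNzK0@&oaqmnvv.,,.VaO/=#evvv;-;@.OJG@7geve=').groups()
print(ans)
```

('jyNzK', '0', '@&oaqmnvv.,,.VaO/=#evvv;-;@.OJG@7gev')

Pattern: zero or more of a word character (captured); then one or more of a word character (captured as 'id'); then one or more of a non-word character (lazy), then one or more of any character, then 1 to 4 of the literal 'v' (captured).
Unlike `match`, `search` isn't anchored — it looks for the pattern anywhere in the string.
The match spans [0:42] → 'jyNzK0@&oaqmnvv.,,.VaO/=#evvv;-;@.OJG@7gev'.
Captured: group 1 = 'jyNzK', group 2 = '0', group 3 = '@&oaqmnvv.,,.VaO/=#evvv;-;@.OJG@7gev'.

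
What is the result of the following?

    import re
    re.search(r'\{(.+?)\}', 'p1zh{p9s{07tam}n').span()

(4, 15)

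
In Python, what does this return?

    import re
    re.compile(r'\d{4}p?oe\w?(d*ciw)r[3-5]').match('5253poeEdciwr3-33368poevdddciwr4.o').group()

With `match`, the pattern is implicitly anchored at the beginning.
The match spans [0:14] → '5253poeEdciwr3'.

'5253poeEdciwr3'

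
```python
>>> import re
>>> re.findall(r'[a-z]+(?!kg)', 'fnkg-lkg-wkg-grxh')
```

['fnkg', 'lkg', 'wkg', 'grxh']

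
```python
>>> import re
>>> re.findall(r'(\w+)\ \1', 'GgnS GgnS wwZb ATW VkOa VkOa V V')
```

`\1` is not a pattern — it's the concrete string captured by group 1, re-applied verbatim.
Scanning left to right: at [0:9] match 'GgnS GgnS', group 1 = 'GgnS'; at [19:28] match 'VkOa VkOa', group 1 = 'VkOa'; at [29:32] match 'V V', group 1 = 'V'.
With a single group, `findall` returns only what that group captured — 3 items.

['GgnS', 'VkOa', 'V']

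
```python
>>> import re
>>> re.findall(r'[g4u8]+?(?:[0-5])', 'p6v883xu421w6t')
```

['883', 'u4']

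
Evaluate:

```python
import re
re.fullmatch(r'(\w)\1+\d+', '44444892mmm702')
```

`re.fullmatch` requires the pattern to consume the entire string.
Here the pattern can't cover the whole string, so the call returns None.

None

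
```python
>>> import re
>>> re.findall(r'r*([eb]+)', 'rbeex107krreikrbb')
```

The pattern matches zero or more of a literal 'r'; then one or more of one of [eb] (captured).
Because there's exactly one group, `findall` drops the full match and keeps group 1 from each hit.

['bee', 'e', 'bb']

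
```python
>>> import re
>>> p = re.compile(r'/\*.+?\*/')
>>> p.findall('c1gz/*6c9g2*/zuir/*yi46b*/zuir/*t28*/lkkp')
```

With the lazy modifier that quantifier settles for the fewest repetitions that let the rest of the pattern succeed (the atoms after it are unaffected and can still be greedy).
No capturing groups, so `findall` returns the 3 full match strings.

['/*6c9g2*/', '/*yi46b*/', '/*t28*/']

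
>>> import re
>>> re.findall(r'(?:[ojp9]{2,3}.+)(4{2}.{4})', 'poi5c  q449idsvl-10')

Pattern: 2 to 3 of one of [ojp9], then one or more of any character (non-capturing group); then exactly 2 of the literal '4', then exactly 4 of any character (captured).
One capturing group, so `findall` returns just the captured substring from the one match — 1 in all.

['449ids']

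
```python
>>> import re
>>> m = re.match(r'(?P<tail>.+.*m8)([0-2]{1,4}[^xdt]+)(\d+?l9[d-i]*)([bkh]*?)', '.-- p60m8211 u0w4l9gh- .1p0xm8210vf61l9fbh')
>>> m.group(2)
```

The pattern matches one or more of any character, then zero or more of any character, then the literal 'm8' (captured as 'tail'); then 1 to 4 of a character in [0-2], then one or more of any character except [xdt] (captured); then one or more of a digit (lazy), then the literal 'l9', then zero or more of a character in [d-i] (captured); then zero or more of one of [bkh] (lazy) (captured).
The `?` after the quantifier makes it lazy — it takes as little as possible before letting the rest of the pattern try.
`re.match` won't scan ahead — the pattern has to work from the very first character.
The match spans [0:40] → '.-- p60m8211 u0w4l9gh- .1p0xm8210vf61l9f'.
Captured: group 1 = '.-- p60m8211 u0w4l9gh- .1p0xm8', group 2 = '210vf6', group 3 = '1l9f', group 4 = ''.

'210vf6'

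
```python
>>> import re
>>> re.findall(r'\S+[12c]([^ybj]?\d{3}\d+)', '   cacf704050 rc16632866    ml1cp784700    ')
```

Pattern: one or more of a non-whitespace character, then one of [12c]; then optionally any character except [ybj], then exactly 3 of a digit, then one or more of a digit (captured).
Walking the string: at [3:13] match 'cacf704050', group 1 = 'f704050'; at [14:24] match 'rc16632866', group 1 = '6632866'; at [28:39] match 'ml1cp784700', group 1 = 'p784700'.
`findall` collects group 1 from each match (3 total).

['f704050', '6632866', 'p784700']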